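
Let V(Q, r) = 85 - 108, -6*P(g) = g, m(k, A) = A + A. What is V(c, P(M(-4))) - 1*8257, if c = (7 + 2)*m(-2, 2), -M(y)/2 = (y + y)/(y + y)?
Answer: -8280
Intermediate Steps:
M(y) = -2 (M(y) = -2*(y + y)/(y + y) = -2*2*y/(2*y) = -2*2*y*1/(2*y) = -2*1 = -2)
m(k, A) = 2*A
P(g) = -g/6
c = 36 (c = (7 + 2)*(2*2) = 9*4 = 36)
V(Q, r) = -23
V(c, P(M(-4))) - 1*8257 = -23 - 1*8257 = -23 - 8257 = -8280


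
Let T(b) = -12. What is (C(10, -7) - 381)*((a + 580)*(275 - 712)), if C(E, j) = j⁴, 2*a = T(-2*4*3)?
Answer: -506692760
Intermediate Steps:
a = -6 (a = (½)*(-12) = -6)
(C(10, -7) - 381)*((a + 580)*(275 - 712)) = ((-7)⁴ - 381)*((-6 + 580)*(275 - 712)) = (2401 - 381)*(574*(-437)) = 2020*(-250838) = -506692760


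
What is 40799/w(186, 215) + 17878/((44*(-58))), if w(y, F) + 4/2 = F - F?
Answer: -26038701/1276 ≈ -20407.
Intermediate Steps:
w(y, F) = -2 (w(y, F) = -2 + (F - F) = -2 + 0 = -2)
40799/w(186, 215) + 17878/((44*(-58))) = 40799/(-2) + 17878/((44*(-58))) = 40799*(-½) + 17878/(-2552) = -40799/2 + 17878*(-1/2552) = -40799/2 - 8939/1276 = -26038701/1276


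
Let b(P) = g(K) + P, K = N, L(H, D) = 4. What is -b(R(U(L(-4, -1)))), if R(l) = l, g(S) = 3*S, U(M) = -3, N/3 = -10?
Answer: 93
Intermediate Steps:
N = -30 (N = 3*(-10) = -30)
K = -30
b(P) = -90 + P (b(P) = 3*(-30) + P = -90 + P)
-b(R(U(L(-4, -1)))) = -(-90 - 3) = -1*(-93) = 93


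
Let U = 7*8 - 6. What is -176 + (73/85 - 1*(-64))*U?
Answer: 52138/17 ≈ 3066.9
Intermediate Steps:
U = 50 (U = 56 - 6 = 50)
-176 + (73/85 - 1*(-64))*U = -176 + (73/85 - 1*(-64))*50 = -176 + (73*(1/85) + 64)*50 = -176 + (73/85 + 64)*50 = -176 + (5513/85)*50 = -176 + 55130/17 = 52138/17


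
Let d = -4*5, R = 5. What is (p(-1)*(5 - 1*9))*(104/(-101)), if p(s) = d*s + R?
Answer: 10400/101 ≈ 102.97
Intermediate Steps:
d = -20
p(s) = 5 - 20*s (p(s) = -20*s + 5 = 5 - 20*s)
(p(-1)*(5 - 1*9))*(104/(-101)) = ((5 - 20*(-1))*(5 - 1*9))*(104/(-101)) = ((5 + 20)*(5 - 9))*(104*(-1/101)) = (25*(-4))*(-104/101) = -100*(-104/101) = 10400/101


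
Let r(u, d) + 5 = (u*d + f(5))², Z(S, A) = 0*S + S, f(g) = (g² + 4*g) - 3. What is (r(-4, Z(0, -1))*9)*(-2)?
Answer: -31662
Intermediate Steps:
f(g) = -3 + g² + 4*g
Z(S, A) = S (Z(S, A) = 0 + S = S)
r(u, d) = -5 + (42 + d*u)² (r(u, d) = -5 + (u*d + (-3 + 5² + 4*5))² = -5 + (d*u + (-3 + 25 + 20))² = -5 + (d*u + 42)² = -5 + (42 + d*u)²)
(r(-4, Z(0, -1))*9)*(-2) = ((-5 + (42 + 0*(-4))²)*9)*(-2) = ((-5 + (42 + 0)²)*9)*(-2) = ((-5 + 42²)*9)*(-2) = ((-5 + 1764)*9)*(-2) = (1759*9)*(-2) = 15831*(-2) = -31662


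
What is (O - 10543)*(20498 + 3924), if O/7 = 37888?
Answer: 6219624006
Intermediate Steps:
O = 265216 (O = 7*37888 = 265216)
(O - 10543)*(20498 + 3924) = (265216 - 10543)*(20498 + 3924) = 254673*24422 = 6219624006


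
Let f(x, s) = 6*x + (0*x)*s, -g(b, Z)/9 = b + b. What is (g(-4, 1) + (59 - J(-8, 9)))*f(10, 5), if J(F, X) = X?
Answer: 7320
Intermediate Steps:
g(b, Z) = -18*b (g(b, Z) = -9*(b + b) = -18*b)
f(x, s) = 6*x (f(x, s) = 6*x + 0*s = 6*x + 0 = 6*x)
(g(-4, 1) + (59 - J(-8, 9)))*f(10, 5) = (-18*(-4) + (59 - 1*9))*(6*10) = (72 + (59 - 9))*60 = (72 + 50)*60 = 122*60 = 7320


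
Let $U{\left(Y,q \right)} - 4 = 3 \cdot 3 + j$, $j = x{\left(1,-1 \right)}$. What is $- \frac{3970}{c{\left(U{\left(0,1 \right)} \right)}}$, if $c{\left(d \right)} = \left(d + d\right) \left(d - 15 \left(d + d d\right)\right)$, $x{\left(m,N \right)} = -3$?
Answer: $\frac{397}{3280} \approx 0.12104$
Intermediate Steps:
$j = -3$
$U{\left(Y,q \right)} = 10$ ($U{\left(Y,q \right)} = 4 + \left(3 \cdot 3 - 3\right) = 4 + \left(9 - 3\right) = 4 + 6 = 10$)
$c{\left(d \right)} = 2 d \left(- 15 d^{2} - 14 d\right)$ ($c{\left(d \right)} = 2 d \left(d - 15 \left(d + d^{2}\right)\right) = 2 d \left(d - \left(15 d + 15 d^{2}\right)\right) = 2 d \left(- 15 d^{2} - 14 d\right)$)
$- \frac{3970}{c{\left(U{\left(0,1 \right)} \right)}} = - \frac{3970}{10^{2} \left(-28 - 300\right)} = - \frac{3970}{100 \left(-28 - 300\right)} = - \frac{3970}{100 \left(-328\right)} = - \frac{3970}{-32800} = \left(-3970\right) \left(- \frac{1}{32800}\right) = \frac{397}{3280}$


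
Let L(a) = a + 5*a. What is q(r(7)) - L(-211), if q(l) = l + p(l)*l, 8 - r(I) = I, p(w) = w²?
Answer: 1268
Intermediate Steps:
L(a) = 6*a
r(I) = 8 - I
q(l) = l + l³ (q(l) = l + l²*l = l + l³)
q(r(7)) - L(-211) = ((8 - 1*7) + (8 - 1*7)³) - 6*(-211) = ((8 - 7) + (8 - 7)³) - 1*(-1266) = (1 + 1³) + 1266 = (1 + 1) + 1266 = 2 + 1266 = 1268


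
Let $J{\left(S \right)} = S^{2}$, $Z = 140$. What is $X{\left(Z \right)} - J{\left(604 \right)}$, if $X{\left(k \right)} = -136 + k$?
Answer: $-364812$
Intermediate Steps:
$X{\left(Z \right)} - J{\left(604 \right)} = \left(-136 + 140\right) - 604^{2} = 4 - 364816 = -364812$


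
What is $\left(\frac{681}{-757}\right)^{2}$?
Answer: $\frac{463761}{573049} \approx 0.80929$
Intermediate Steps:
$\left(\frac{681}{-757}\right)^{2} = \left(681 \left(- \frac{1}{757}\right)\right)^{2} = \left(- \frac{681}{757}\right)^{2} = \frac{463761}{573049}$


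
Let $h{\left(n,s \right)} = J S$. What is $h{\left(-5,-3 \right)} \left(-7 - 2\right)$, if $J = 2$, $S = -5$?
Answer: $90$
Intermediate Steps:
$h{\left(n,s \right)} = -10$ ($h{\left(n,s \right)} = 2 \left(-5\right) = -10$)
$h{\left(-5,-3 \right)} \left(-7 - 2\right) = - 10 \left(-7 - 2\right) = \left(-10\right) \left(-9\right) = 90$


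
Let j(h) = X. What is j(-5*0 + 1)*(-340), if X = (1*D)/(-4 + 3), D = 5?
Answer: 1700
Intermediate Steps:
X = -5 (X = (1*5)/(-4 + 3) = 5/(-1) = 5*(-1) = -5)
j(h) = -5
j(-5*0 + 1)*(-340) = -5*(-340) = 1700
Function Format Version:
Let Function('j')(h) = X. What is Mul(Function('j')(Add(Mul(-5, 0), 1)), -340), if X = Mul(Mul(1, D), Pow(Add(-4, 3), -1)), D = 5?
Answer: 1700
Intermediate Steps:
X = -5 (X = Mul(Mul(1, 5), Pow(Add(-4, 3), -1)) = Mul(5, Pow(-1, -1)) = Mul(5, -1) = -5)
Function('j')(h) = -5
Mul(Function('j')(Add(Mul(-5, 0), 1)), -340) = Mul(-5, -340) = 1700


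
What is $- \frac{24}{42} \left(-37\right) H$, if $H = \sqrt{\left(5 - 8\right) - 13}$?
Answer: $\frac{592 i}{7} \approx 84.571 i$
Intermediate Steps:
$H = 4 i$ ($H = \sqrt{-3 - 13} = \sqrt{-16} = 4 i \approx 4.0 i$)
$- \frac{24}{42} \left(-37\right) H = - \frac{24}{42} \left(-37\right) 4 i = \left(-24\right) \frac{1}{42} \left(-37\right) 4 i = \left(- \frac{4}{7}\right) \left(-37\right) 4 i = \frac{148 \cdot 4 i}{7} = \frac{592 i}{7}$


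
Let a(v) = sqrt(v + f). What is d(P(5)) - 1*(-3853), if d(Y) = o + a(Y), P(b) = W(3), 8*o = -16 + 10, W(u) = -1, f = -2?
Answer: 15409/4 + I*sqrt(3) ≈ 3852.3 + 1.732*I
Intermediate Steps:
a(v) = sqrt(-2 + v) (a(v) = sqrt(v - 2) = sqrt(-2 + v))
o = -3/4 (o = (-16 + 10)/8 = (1/8)*(-6) = -3/4 ≈ -0.75000)
P(b) = -1
d(Y) = -3/4 + sqrt(-2 + Y)
d(P(5)) - 1*(-3853) = (-3/4 + sqrt(-2 - 1)) - 1*(-3853) = (-3/4 + sqrt(-3)) + 3853 = (-3/4 + I*sqrt(3)) + 3853 = 15409/4 + I*sqrt(3)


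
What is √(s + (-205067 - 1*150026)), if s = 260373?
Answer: 16*I*√370 ≈ 307.77*I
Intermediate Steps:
√(s + (-205067 - 1*150026)) = √(260373 + (-205067 - 1*150026)) = √(260373 + (-205067 - 150026)) = √(260373 - 355093) = √(-94720) = 16*I*√370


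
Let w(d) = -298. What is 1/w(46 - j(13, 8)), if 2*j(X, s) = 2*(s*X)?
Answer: -1/298 ≈ -0.0033557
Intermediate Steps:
j(X, s) = X*s (j(X, s) = (2*(s*X))/2 = (2*(X*s))/2 = (2*X*s)/2 = X*s)
1/w(46 - j(13, 8)) = 1/(-298) = -1/298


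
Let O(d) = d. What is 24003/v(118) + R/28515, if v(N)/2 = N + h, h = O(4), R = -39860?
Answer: 134943941/1391532 ≈ 96.975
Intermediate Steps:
h = 4
v(N) = 8 + 2*N (v(N) = 2*(N + 4) = 2*(4 + N) = 8 + 2*N)
24003/v(118) + R/28515 = 24003/(8 + 2*118) - 39860/28515 = 24003/(8 + 236) - 39860*1/28515 = 24003/244 - 7972/5703 = 134943941/1391532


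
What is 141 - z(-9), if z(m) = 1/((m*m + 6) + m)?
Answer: 10997/78 ≈ 140.99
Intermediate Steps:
z(m) = 1/(6 + m + m²) (z(m) = 1/((m² + 6) + m) = 1/((6 + m²) + m) = 1/(6 + m + m²))
141 - z(-9) = 141 - 1/(6 - 9 + (-9)²) = 141 - 1/(6 - 9 + 81) = 141 - 1/78 = 10997/78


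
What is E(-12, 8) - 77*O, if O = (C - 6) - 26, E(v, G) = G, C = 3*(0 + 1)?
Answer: 2241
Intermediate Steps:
C = 3 (C = 3*1 = 3)
O = -29 (O = (3 - 6) - 26 = -3 - 26 = -29)
E(-12, 8) - 77*O = 8 - 77*(-29) = 8 + 2233 = 2241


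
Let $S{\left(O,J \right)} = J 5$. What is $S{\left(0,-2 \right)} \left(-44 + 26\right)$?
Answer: $180$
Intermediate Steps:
$S{\left(O,J \right)} = 5 J$
$S{\left(0,-2 \right)} \left(-44 + 26\right) = 5 \left(-2\right) \left(-44 + 26\right) = \left(-10\right) \left(-18\right) = 180$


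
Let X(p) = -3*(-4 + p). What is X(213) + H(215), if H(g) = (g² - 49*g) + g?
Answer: 35278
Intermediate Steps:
H(g) = g² - 48*g
X(p) = 12 - 3*p
X(213) + H(215) = (12 - 3*213) + 215*(-48 + 215) = (12 - 639) + 215*167 = -627 + 35905 = 35278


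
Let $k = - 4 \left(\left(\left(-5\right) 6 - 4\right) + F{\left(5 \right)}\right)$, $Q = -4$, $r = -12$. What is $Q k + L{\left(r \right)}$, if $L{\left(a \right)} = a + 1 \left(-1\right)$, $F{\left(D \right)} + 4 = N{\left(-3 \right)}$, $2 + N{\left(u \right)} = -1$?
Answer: $-669$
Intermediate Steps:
$N{\left(u \right)} = -3$ ($N{\left(u \right)} = -2 - 1 = -3$)
$F{\left(D \right)} = -7$ ($F{\left(D \right)} = -4 - 3 = -7$)
$k = 164$ ($k = - 4 \left(\left(\left(-5\right) 6 - 4\right) - 7\right) = - 4 \left(\left(-30 - 4\right) - 7\right) = - 4 \left(-34 - 7\right) = \left(-4\right) \left(-41\right) = 164$)
$L{\left(a \right)} = -1 + a$ ($L{\left(a \right)} = a - 1 = -1 + a$)
$Q k + L{\left(r \right)} = \left(-4\right) 164 - 13 = -656 - 13 = -669$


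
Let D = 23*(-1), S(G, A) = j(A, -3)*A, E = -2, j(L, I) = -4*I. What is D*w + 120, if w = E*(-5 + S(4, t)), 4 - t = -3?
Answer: 3754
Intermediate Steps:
t = 7 (t = 4 - 1*(-3) = 4 + 3 = 7)
S(G, A) = 12*A (S(G, A) = (-4*(-3))*A = 12*A)
D = -23
w = -158 (w = -2*(-5 + 12*7) = -2*(-5 + 84) = -2*79 = -158)
D*w + 120 = -23*(-158) + 120 = 3634 + 120 = 3754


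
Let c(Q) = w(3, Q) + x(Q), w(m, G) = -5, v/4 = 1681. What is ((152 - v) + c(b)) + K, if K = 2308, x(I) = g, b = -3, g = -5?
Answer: -4274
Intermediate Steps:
v = 6724 (v = 4*1681 = 6724)
x(I) = -5
c(Q) = -10 (c(Q) = -5 - 5 = -10)
((152 - v) + c(b)) + K = ((152 - 1*6724) - 10) + 2308 = ((152 - 6724) - 10) + 2308 = (-6572 - 10) + 2308 = -6582 + 2308 = -4274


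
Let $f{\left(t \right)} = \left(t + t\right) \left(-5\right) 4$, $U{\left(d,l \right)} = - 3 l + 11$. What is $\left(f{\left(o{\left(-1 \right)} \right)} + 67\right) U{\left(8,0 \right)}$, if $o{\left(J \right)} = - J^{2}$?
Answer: $1177$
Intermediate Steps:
$U{\left(d,l \right)} = 11 - 3 l$
$f{\left(t \right)} = - 40 t$ ($f{\left(t \right)} = 2 t \left(-5\right) 4 = - 10 t 4 = - 40 t$)
$\left(f{\left(o{\left(-1 \right)} \right)} + 67\right) U{\left(8,0 \right)} = \left(- 40 \left(- \left(-1\right)^{2}\right) + 67\right) \left(11 - 0\right) = \left(- 40 \left(\left(-1\right) 1\right) + 67\right) \left(11 + 0\right) = \left(\left(-40\right) \left(-1\right) + 67\right) 11 = \left(40 + 67\right) 11 = 107 \cdot 11 = 1177$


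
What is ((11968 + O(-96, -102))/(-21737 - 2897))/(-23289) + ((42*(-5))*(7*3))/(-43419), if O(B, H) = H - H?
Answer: 421757007542/4151588921949 ≈ 0.10159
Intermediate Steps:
O(B, H) = 0
((11968 + O(-96, -102))/(-21737 - 2897))/(-23289) + ((42*(-5))*(7*3))/(-43419) = ((11968 + 0)/(-21737 - 2897))/(-23289) + ((42*(-5))*(7*3))/(-43419) = (11968/(-24634))*(-1/23289) - 210*21*(-1/43419) = (11968*(-1/24634))*(-1/23289) - 4410*(-1/43419) = -5984/12317*(-1/23289) + 1470/14473 = 5984/286850613 + 1470/14473 = 421757007542/4151588921949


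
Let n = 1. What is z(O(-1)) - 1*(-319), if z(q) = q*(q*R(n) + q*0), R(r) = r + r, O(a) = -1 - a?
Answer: 319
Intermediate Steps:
R(r) = 2*r
z(q) = 2*q² (z(q) = q*(q*(2*1) + q*0) = q*(q*2 + 0) = q*(2*q + 0) = q*(2*q) = 2*q²)
z(O(-1)) - 1*(-319) = 2*(-1 - 1*(-1))² - 1*(-319) = 2*(-1 + 1)² + 319 = 2*0² + 319 = 2*0 + 319 = 0 + 319 = 319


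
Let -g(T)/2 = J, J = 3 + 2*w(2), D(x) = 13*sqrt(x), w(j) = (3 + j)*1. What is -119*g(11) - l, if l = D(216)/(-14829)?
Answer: 3094 + 26*sqrt(6)/4943 ≈ 3094.0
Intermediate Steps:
w(j) = 3 + j
J = 13 (J = 3 + 2*(3 + 2) = 3 + 2*5 = 3 + 10 = 13)
g(T) = -26 (g(T) = -2*13 = -26)
l = -26*sqrt(6)/4943 (l = (13*sqrt(216))/(-14829) = (13*(6*sqrt(6)))*(-1/14829) = (78*sqrt(6))*(-1/14829) = -26*sqrt(6)/4943 ≈ -0.012884)
-119*g(11) - l = -119*(-26) - (-26)*sqrt(6)/4943 = 3094 + 26*sqrt(6)/4943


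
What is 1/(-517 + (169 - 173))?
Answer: -1/521 ≈ -0.0019194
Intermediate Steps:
1/(-517 + (169 - 173)) = 1/(-517 - 4) = 1/(-521) = -1/521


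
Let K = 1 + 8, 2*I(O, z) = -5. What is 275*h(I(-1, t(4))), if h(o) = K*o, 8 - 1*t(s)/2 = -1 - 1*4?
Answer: -12375/2 ≈ -6187.5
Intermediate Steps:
t(s) = 26 (t(s) = 16 - 2*(-1 - 1*4) = 16 - 2*(-1 - 4) = 16 - 2*(-5) = 16 + 10 = 26)
I(O, z) = -5/2 (I(O, z) = (½)*(-5) = -5/2)
K = 9
h(o) = 9*o
275*h(I(-1, t(4))) = 275*(9*(-5/2)) = 275*(-45/2) = -12375/2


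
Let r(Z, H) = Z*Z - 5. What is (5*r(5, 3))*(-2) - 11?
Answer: -211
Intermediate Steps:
r(Z, H) = -5 + Z² (r(Z, H) = Z² - 5 = -5 + Z²)
(5*r(5, 3))*(-2) - 11 = (5*(-5 + 5²))*(-2) - 11 = (5*(-5 + 25))*(-2) - 11 = (5*20)*(-2) - 11 = 100*(-2) - 11 = -200 - 11 = -211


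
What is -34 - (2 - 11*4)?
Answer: 8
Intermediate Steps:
-34 - (2 - 11*4) = -34 - (2 - 44) = -34 - 1*(-42) = -34 + 42 = 8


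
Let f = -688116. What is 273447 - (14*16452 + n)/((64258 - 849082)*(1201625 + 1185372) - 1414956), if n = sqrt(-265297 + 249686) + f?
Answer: 42689040507553880/156114495707 + I*sqrt(15611)/1873373948484 ≈ 2.7345e+5 + 6.6695e-11*I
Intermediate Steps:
n = -688116 + I*sqrt(15611) (n = sqrt(-265297 + 249686) - 688116 = sqrt(-15611) - 688116 = I*sqrt(15611) - 688116 = -688116 + I*sqrt(15611) ≈ -6.8812e+5 + 124.94*I)
273447 - (14*16452 + n)/((64258 - 849082)*(1201625 + 1185372) - 1414956) = 273447 - (14*16452 + (-688116 + I*sqrt(15611)))/((64258 - 849082)*(1201625 + 1185372) - 1414956) = 273447 - (230328 + (-688116 + I*sqrt(15611)))/(-784824*2386997 - 1414956) = 273447 - (-457788 + I*sqrt(15611))/(-1873372533528 - 1414956) = 273447 - (-457788 + I*sqrt(15611))/(-1873373948484) = 273447 - (-457788 + I*sqrt(15611))*(-1)/1873373948484 = 273447 - (38149/156114495707 - I*sqrt(15611)/1873373948484) = 273447 + (-38149/156114495707 + I*sqrt(15611)/1873373948484) = 42689040507553880/156114495707 + I*sqrt(15611)/1873373948484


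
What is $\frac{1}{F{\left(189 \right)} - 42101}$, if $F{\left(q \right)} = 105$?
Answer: $- \frac{1}{41996} \approx -2.3812 \cdot 10^{-5}$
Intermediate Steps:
$\frac{1}{F{\left(189 \right)} - 42101} = \frac{1}{105 - 42101} = \frac{1}{-41996} = - \frac{1}{41996}$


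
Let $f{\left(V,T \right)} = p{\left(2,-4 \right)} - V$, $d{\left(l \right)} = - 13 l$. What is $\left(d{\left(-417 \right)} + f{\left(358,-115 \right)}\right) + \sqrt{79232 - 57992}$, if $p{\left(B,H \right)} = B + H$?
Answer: $5061 + 6 \sqrt{590} \approx 5206.7$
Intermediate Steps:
$f{\left(V,T \right)} = -2 - V$ ($f{\left(V,T \right)} = \left(2 - 4\right) - V = -2 - V$)
$\left(d{\left(-417 \right)} + f{\left(358,-115 \right)}\right) + \sqrt{79232 - 57992} = \left(\left(-13\right) \left(-417\right) - 360\right) + \sqrt{79232 - 57992} = \left(5421 - 360\right) + \sqrt{21240} = \left(5421 - 360\right) + 6 \sqrt{590} = 5061 + 6 \sqrt{590}$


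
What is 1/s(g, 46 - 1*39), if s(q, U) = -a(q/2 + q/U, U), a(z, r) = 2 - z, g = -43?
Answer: -14/415 ≈ -0.033735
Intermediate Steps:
s(q, U) = -2 + q/2 + q/U (s(q, U) = -(2 - (q/2 + q/U)) = -(2 + (-q/2 - q/U)) = -(2 - q/2 - q/U) = -2 + q/2 + q/U)
1/s(g, 46 - 1*39) = 1/(-2 + (½)*(-43) - 43/(46 - 1*39)) = 1/(-2 - 43/2 - 43/(46 - 39)) = 1/(-2 - 43/2 - 43/7) = 1/(-415/14) = -14/415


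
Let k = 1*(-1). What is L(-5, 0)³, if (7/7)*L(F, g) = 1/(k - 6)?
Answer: -1/343 ≈ -0.0029155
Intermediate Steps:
k = -1
L(F, g) = -⅐ (L(F, g) = 1/(-1 - 6) = 1/(-7) = -⅐)
L(-5, 0)³ = (-⅐)³ = -1/343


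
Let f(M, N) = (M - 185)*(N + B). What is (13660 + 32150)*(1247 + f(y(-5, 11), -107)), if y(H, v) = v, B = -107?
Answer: 1762906230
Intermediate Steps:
f(M, N) = (-185 + M)*(-107 + N) (f(M, N) = (M - 185)*(N - 107) = (-185 + M)*(-107 + N))
(13660 + 32150)*(1247 + f(y(-5, 11), -107)) = (13660 + 32150)*(1247 + (19795 - 185*(-107) - 107*11 + 11*(-107))) = 45810*(1247 + (19795 + 19795 - 1177 - 1177)) = 45810*(1247 + 37236) = 45810*38483 = 1762906230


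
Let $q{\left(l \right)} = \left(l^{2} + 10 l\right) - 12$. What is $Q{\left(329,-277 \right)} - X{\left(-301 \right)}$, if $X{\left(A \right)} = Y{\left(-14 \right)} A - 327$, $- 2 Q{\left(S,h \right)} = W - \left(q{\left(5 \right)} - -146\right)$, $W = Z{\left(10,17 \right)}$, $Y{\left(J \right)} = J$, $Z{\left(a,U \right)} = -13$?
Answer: $-3776$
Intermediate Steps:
$W = -13$
$q{\left(l \right)} = -12 + l^{2} + 10 l$
$Q{\left(S,h \right)} = 111$ ($Q{\left(S,h \right)} = - \frac{-13 - \left(\left(-12 + 5^{2} + 10 \cdot 5\right) - -146\right)}{2} = - \frac{-13 - \left(\left(-12 + 25 + 50\right) + 146\right)}{2} = - \frac{-13 - \left(63 + 146\right)}{2} = - \frac{-13 - 209}{2} = \left(- \frac{1}{2}\right) \left(-222\right) = 111$)
$X{\left(A \right)} = -327 - 14 A$ ($X{\left(A \right)} = - 14 A - 327 = -327 - 14 A$)
$Q{\left(329,-277 \right)} - X{\left(-301 \right)} = 111 - \left(-327 - -4214\right) = 111 - \left(-327 + 4214\right) = 111 - 3887 = -3776$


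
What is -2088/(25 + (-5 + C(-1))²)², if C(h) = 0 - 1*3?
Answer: -2088/7921 ≈ -0.26360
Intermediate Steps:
C(h) = -3 (C(h) = 0 - 3 = -3)
-2088/(25 + (-5 + C(-1))²)² = -2088/(25 + (-5 - 3)²)² = -2088/(25 + (-8)²)² = -2088/(25 + 64)² = -2088/(89²) = -2088/7921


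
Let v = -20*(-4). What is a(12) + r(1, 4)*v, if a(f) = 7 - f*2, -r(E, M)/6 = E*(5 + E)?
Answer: -2897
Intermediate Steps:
r(E, M) = -6*E*(5 + E)
a(f) = 7 - 2*f
v = 80 (v = -4*(-20) = 80)
a(12) + r(1, 4)*v = (7 - 2*12) - 6*1*(5 + 1)*80 = (7 - 24) - 6*1*6*80 = -17 - 36*80 = -17 - 2880 = -2897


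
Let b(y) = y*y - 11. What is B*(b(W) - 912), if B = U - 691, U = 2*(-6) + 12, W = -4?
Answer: 626737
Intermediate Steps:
U = 0 (U = -12 + 12 = 0)
b(y) = -11 + y² (b(y) = y² - 11 = -11 + y²)
B = -691 (B = 0 - 691 = -691)
B*(b(W) - 912) = -691*((-11 + (-4)²) - 912) = -691*((-11 + 16) - 912) = -691*(5 - 912) = -691*(-907) = 626737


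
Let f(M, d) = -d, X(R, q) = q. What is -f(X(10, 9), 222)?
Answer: 222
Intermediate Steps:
-f(X(10, 9), 222) = -(-1)*222 = -1*(-222) = 222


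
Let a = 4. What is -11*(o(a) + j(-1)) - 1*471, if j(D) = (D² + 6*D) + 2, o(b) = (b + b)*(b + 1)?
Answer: -878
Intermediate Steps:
o(b) = 2*b*(1 + b) (o(b) = (2*b)*(1 + b) = 2*b*(1 + b))
j(D) = 2 + D² + 6*D
-11*(o(a) + j(-1)) - 1*471 = -11*(2*4*(1 + 4) + (2 + (-1)² + 6*(-1))) - 1*471 = -11*(2*4*5 + (2 + 1 - 6)) - 471 = -11*(40 - 3) - 471 = -11*37 - 471 = -407 - 471 = -878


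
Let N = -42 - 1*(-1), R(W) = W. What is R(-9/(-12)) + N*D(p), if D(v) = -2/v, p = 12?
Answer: 91/12 ≈ 7.5833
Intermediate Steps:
N = -41 (N = -42 + 1 = -41)
R(-9/(-12)) + N*D(p) = -9/(-12) - (-82)/12 = -9*(-1/12) - (-82)/12 = 3/4 - 41*(-1/6) = 3/4 + 41/6 = 91/12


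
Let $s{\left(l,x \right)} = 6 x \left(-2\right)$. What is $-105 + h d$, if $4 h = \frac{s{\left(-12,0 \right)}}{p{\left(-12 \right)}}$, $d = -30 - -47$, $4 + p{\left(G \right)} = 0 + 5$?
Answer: $-105$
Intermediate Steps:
$p{\left(G \right)} = 1$ ($p{\left(G \right)} = -4 + \left(0 + 5\right) = -4 + 5 = 1$)
$s{\left(l,x \right)} = - 12 x$
$d = 17$ ($d = -30 + 47 = 17$)
$h = 0$ ($h = \frac{\left(-12\right) 0 \cdot 1^{-1}}{4} = \frac{0 \cdot 1}{4} = \frac{1}{4} \cdot 0 = 0$)
$-105 + h d = -105 + 0 \cdot 17 = -105 + 0 = -105$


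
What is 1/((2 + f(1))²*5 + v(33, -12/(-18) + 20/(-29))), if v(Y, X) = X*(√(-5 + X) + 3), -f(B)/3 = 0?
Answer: 6562323/130794760 + 87*I*√38019/130794760 ≈ 0.050173 + 0.0001297*I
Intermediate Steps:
f(B) = 0 (f(B) = -3*0 = 0)
v(Y, X) = X*(3 + √(-5 + X))
1/((2 + f(1))²*5 + v(33, -12/(-18) + 20/(-29))) = 1/((2 + 0)²*5 + (-12/(-18) + 20/(-29))*(3 + √(-5 + (-12/(-18) + 20/(-29))))) = 1/(2²*5 + (-12*(-1/18) + 20*(-1/29))*(3 + √(-5 + (-12*(-1/18) + 20*(-1/29))))) = 1/(4*5 + (⅔ - 20/29)*(3 + √(-5 + (⅔ - 20/29)))) = 1/(20 - 2*(3 + √(-5 - 2/87))/87) = 1/(20 - 2*(3 + √(-437/87))/87) = 1/(20 - 2*(3 + I*√38019/87)/87) = 1/(20 + (-2/29 - 2*I*√38019/7569)) = 1/(578/29 - 2*I*√38019/7569)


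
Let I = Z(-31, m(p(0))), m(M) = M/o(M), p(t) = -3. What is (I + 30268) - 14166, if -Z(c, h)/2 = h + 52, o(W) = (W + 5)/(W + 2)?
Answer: 15995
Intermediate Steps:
o(W) = (5 + W)/(2 + W)
m(M) = M*(2 + M)/(5 + M) (m(M) = M/(((5 + M)/(2 + M))) = M*((2 + M)/(5 + M)) = M*(2 + M)/(5 + M))
Z(c, h) = -104 - 2*h (Z(c, h) = -2*(h + 52) = -2*(52 + h) = -104 - 2*h)
I = -107 (I = -104 - (-6)*(2 - 3)/(5 - 3) = -104 - (-6)*(-1)/2 = -104 - 2*3/2 = -104 - 3 = -107)
(I + 30268) - 14166 = (-107 + 30268) - 14166 = 30161 - 14166 = 15995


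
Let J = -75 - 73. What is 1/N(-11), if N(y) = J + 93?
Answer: -1/55 ≈ -0.018182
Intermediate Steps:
J = -148
N(y) = -55 (N(y) = -148 + 93 = -55)
1/N(-11) = 1/(-55) = -1/55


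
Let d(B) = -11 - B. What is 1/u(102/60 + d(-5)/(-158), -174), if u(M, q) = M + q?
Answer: -790/136087 ≈ -0.0058051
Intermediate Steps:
1/u(102/60 + d(-5)/(-158), -174) = 1/((102/60 + (-11 - 1*(-5))/(-158)) - 174) = 1/((102*(1/60) + (-11 + 5)*(-1/158)) - 174) = 1/((17/10 - 6*(-1/158)) - 174) = 1/((17/10 + 3/79) - 174) = 1/(1373/790 - 174) = 1/(-136087/790) = -790/136087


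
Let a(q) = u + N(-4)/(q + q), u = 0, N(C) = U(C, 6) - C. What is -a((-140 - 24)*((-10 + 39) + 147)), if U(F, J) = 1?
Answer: 5/57728 ≈ 8.6613e-5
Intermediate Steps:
N(C) = 1 - C
a(q) = 5/(2*q) (a(q) = 0 + (1 - 1*(-4))/(q + q) = 0 + (1 + 4)/((2*q)) = 0 + (1/(2*q))*5 = 0 + 5/(2*q) = 5/(2*q))
-a((-140 - 24)*((-10 + 39) + 147)) = -5/(2*((-140 - 24)*((-10 + 39) + 147))) = -5/(2*((-164*(29 + 147)))) = -5/(2*((-164*176))) = -5/(2*(-28864)) = -5*(-1)/(2*28864) = -1*(-5/57728) = 5/57728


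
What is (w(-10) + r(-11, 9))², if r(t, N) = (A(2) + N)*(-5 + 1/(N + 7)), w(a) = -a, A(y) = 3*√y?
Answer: 415939/256 + 130587*√2/128 ≈ 3067.6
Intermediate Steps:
r(t, N) = (-5 + 1/(7 + N))*(N + 3*√2) (r(t, N) = (3*√2 + N)*(-5 + 1/(N + 7)) = (N + 3*√2)*(-5 + 1/(7 + N)) = (-5 + 1/(7 + N))*(N + 3*√2))
(w(-10) + r(-11, 9))² = (-1*(-10) + (-102*√2 - 34*9 - 5*9² - 15*9*√2)/(7 + 9))² = (10 + (-102*√2 - 306 - 5*81 - 135*√2)/16)² = (10 + (-102*√2 - 306 - 405 - 135*√2)/16)² = (10 + (-711 - 237*√2)/16)² = (10 + (-711/16 - 237*√2/16))² = (-551/16 - 237*√2/16)²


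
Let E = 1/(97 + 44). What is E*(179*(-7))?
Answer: -1253/141 ≈ -8.8865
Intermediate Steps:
E = 1/141 ≈ 0.0070922
E*(179*(-7)) = (179*(-7))/141 = (1/141)*(-1253) = -1253/141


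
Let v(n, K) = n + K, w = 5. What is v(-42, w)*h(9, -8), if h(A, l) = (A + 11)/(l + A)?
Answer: -740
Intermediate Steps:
v(n, K) = K + n
h(A, l) = (11 + A)/(A + l)
v(-42, w)*h(9, -8) = (5 - 42)*((11 + 9)/(9 - 8)) = -37*20/1 = -37*20 = -740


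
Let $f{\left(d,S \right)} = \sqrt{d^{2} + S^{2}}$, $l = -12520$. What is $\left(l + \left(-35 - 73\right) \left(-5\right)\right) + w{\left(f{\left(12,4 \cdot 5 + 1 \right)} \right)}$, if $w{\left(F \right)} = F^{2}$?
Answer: $-11395$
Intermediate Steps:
$f{\left(d,S \right)} = \sqrt{S^{2} + d^{2}}$
$\left(l + \left(-35 - 73\right) \left(-5\right)\right) + w{\left(f{\left(12,4 \cdot 5 + 1 \right)} \right)} = \left(-12520 + \left(-35 - 73\right) \left(-5\right)\right) + \left(\sqrt{\left(4 \cdot 5 + 1\right)^{2} + 12^{2}}\right)^{2} = \left(-12520 - -540\right) + \left(\sqrt{\left(20 + 1\right)^{2} + 144}\right)^{2} = \left(-12520 + 540\right) + \left(\sqrt{21^{2} + 144}\right)^{2} = -11980 + \left(\sqrt{441 + 144}\right)^{2} = -11980 + \left(\sqrt{585}\right)^{2} = -11980 + \left(3 \sqrt{65}\right)^{2} = -11980 + 585 = -11395$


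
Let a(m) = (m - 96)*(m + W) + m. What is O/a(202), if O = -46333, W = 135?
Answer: -6619/5132 ≈ -1.2898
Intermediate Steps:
a(m) = m + (-96 + m)*(135 + m) (a(m) = (m - 96)*(m + 135) + m = (-96 + m)*(135 + m) + m = m + (-96 + m)*(135 + m))
O/a(202) = -46333/(-12960 + 202² + 40*202) = -46333/(-12960 + 40804 + 8080) = -46333/35924 = -46333*1/35924 = -6619/5132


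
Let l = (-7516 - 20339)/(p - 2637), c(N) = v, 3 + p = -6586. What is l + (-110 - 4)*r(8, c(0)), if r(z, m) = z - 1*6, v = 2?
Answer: -2075673/9226 ≈ -224.98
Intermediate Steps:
p = -6589 (p = -3 - 6586 = -6589)
c(N) = 2
r(z, m) = -6 + z (r(z, m) = z - 6 = -6 + z)
l = 27855/9226 (l = (-7516 - 20339)/(-6589 - 2637) = -27855/(-9226) = -27855*(-1/9226) = 27855/9226 ≈ 3.0192)
l + (-110 - 4)*r(8, c(0)) = 27855/9226 + (-110 - 4)*(-6 + 8) = 27855/9226 - 114*2 = 27855/9226 - 228 = -2075673/9226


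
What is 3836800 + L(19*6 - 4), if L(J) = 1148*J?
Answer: 3963080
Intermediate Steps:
3836800 + L(19*6 - 4) = 3836800 + 1148*(19*6 - 4) = 3836800 + 1148*(114 - 4) = 3836800 + 1148*110 = 3836800 + 126280 = 3963080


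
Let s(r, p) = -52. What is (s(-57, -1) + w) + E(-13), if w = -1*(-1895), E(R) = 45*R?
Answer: 1258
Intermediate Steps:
w = 1895
(s(-57, -1) + w) + E(-13) = (-52 + 1895) + 45*(-13) = 1843 - 585 = 1258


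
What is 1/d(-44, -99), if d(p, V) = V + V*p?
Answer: 1/4257 ≈ 0.00023491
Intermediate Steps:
1/d(-44, -99) = 1/(-99*(1 - 44)) = 1/(-99*(-43)) = 1/4257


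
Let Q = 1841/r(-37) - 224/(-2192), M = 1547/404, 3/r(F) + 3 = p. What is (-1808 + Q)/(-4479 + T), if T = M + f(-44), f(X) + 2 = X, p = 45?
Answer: -442158608/83412587 ≈ -5.3009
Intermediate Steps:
r(F) = 1/14 (r(F) = 3/(-3 + 45) = 3/42 = 3*(1/42) = 1/14)
f(X) = -2 + X
M = 1547/404 (M = 1547*(1/404) = 1547/404 ≈ 3.8292)
T = -17037/404 (T = 1547/404 + (-2 - 44) = 1547/404 - 46 = -17037/404 ≈ -42.171)
Q = 3531052/137 (Q = 1841/(1/14) - 224/(-2192) = 1841*14 - 224*(-1/2192) = 25774 + 14/137 = 3531052/137 ≈ 25774.)
(-1808 + Q)/(-4479 + T) = (-1808 + 3531052/137)/(-4479 - 17037/404) = 3283356/(137*(-1826553/404)) = (3283356/137)*(-404/1826553) = -442158608/83412587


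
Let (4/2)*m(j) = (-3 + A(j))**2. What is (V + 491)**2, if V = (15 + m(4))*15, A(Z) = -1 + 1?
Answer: 2455489/4 ≈ 6.1387e+5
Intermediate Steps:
A(Z) = 0
m(j) = 9/2 (m(j) = (-3 + 0)**2/2 = (1/2)*(-3)**2 = (1/2)*9 = 9/2)
V = 585/2 (V = (15 + 9/2)*15 = (39/2)*15 = 585/2 ≈ 292.50)
(V + 491)**2 = (585/2 + 491)**2 = (1567/2)**2 = 2455489/4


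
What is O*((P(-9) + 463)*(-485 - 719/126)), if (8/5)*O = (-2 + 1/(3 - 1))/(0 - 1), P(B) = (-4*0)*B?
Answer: -143134135/672 ≈ -2.1300e+5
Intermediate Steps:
P(B) = 0 (P(B) = 0*B = 0)
O = 15/16 (O = 5*((-2 + 1/(3 - 1))/(0 - 1))/8 = 5*((-2 + 1/2)/(-1))/8 = 5*((-2 + 1/2)*(-1))/8 = 5*(-3/2*(-1))/8 = (5/8)*(3/2) = 15/16 ≈ 0.93750)
O*((P(-9) + 463)*(-485 - 719/126)) = 15*((0 + 463)*(-485 - 719/126))/16 = 15*(463*(-485 - 719*1/126))/16 = 15*(463*(-485 - 719/126))/16 = 15*(463*(-61829/126))/16 = (15/16)*(-28626827/126) = -143134135/672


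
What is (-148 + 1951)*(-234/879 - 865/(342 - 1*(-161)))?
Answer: -527700237/147379 ≈ -3580.6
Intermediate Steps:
(-148 + 1951)*(-234/879 - 865/(342 - 1*(-161))) = 1803*(-234*1/879 - 865/(342 + 161)) = 1803*(-78/293 - 865/503) = 1803*(-292679/147379) = -527700237/147379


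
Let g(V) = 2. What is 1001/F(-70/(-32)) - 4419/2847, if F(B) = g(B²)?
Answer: 947003/1898 ≈ 498.95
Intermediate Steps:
F(B) = 2
1001/F(-70/(-32)) - 4419/2847 = 1001/2 - 4419/2847 = 1001*(½) - 4419*1/2847 = 1001/2 - 1473/949 = 947003/1898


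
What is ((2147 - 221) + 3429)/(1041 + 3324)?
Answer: 119/97 ≈ 1.2268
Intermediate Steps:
((2147 - 221) + 3429)/(1041 + 3324) = (1926 + 3429)/4365 = 5355*(1/4365) = 119/97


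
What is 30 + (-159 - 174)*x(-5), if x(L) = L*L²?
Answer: 41655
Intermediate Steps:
x(L) = L³
30 + (-159 - 174)*x(-5) = 30 + (-159 - 174)*(-5)³ = 30 - 333*(-125) = 30 + 41625 = 41655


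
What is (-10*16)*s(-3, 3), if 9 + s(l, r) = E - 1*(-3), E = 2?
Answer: 640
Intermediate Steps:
s(l, r) = -4 (s(l, r) = -9 + (2 - 1*(-3)) = -9 + (2 + 3) = -9 + 5 = -4)
(-10*16)*s(-3, 3) = -10*16*(-4) = -160*(-4) = 640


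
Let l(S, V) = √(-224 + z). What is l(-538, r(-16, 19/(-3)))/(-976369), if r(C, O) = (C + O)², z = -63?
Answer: -I*√287/976369 ≈ -1.7351e-5*I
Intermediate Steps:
l(S, V) = I*√287 (l(S, V) = √(-224 - 63) = √(-287) = I*√287)
l(-538, r(-16, 19/(-3)))/(-976369) = (I*√287)/(-976369) = (I*√287)*(-1/976369) = -I*√287/976369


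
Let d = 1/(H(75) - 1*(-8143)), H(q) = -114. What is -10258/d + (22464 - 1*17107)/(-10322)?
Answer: -850135222561/10322 ≈ -8.2361e+7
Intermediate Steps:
d = 1/8029 (d = 1/(-114 - 1*(-8143)) = 1/(-114 + 8143) = 1/8029 ≈ 0.00012455)
-10258/d + (22464 - 1*17107)/(-10322) = -10258/1/8029 + (22464 - 1*17107)/(-10322) = -10258*8029 + (22464 - 17107)*(-1/10322) = -82361482 + 5357*(-1/10322) = -82361482 - 5357/10322 = -850135222561/10322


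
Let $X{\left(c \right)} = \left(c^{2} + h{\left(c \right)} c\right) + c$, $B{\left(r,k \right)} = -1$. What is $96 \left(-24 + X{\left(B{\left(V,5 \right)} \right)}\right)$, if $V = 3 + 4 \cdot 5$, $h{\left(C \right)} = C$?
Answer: $-2208$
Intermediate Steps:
$V = 23$ ($V = 3 + 20 = 23$)
$X{\left(c \right)} = c + 2 c^{2}$ ($X{\left(c \right)} = \left(c^{2} + c c\right) + c = \left(c^{2} + c^{2}\right) + c = 2 c^{2} + c = c + 2 c^{2}$)
$96 \left(-24 + X{\left(B{\left(V,5 \right)} \right)}\right) = 96 \left(-24 - \left(1 + 2 \left(-1\right)\right)\right) = 96 \left(-24 - \left(1 - 2\right)\right) = 96 \left(-24 - -1\right) = 96 \left(-24 + 1\right) = 96 \left(-23\right) = -2208$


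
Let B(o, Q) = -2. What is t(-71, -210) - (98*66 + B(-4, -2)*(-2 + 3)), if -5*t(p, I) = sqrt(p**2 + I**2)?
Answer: -6466 - sqrt(49141)/5 ≈ -6510.3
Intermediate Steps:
t(p, I) = -sqrt(I**2 + p**2)/5 (t(p, I) = -sqrt(p**2 + I**2)/5 = -sqrt(I**2 + p**2)/5)
t(-71, -210) - (98*66 + B(-4, -2)*(-2 + 3)) = -sqrt((-210)**2 + (-71)**2)/5 - (98*66 - 2*(-2 + 3)) = -sqrt(44100 + 5041)/5 - (6468 - 2*1) = -sqrt(49141)/5 - (6468 - 2) = -sqrt(49141)/5 - 1*6466 = -sqrt(49141)/5 - 6466 = -6466 - sqrt(49141)/5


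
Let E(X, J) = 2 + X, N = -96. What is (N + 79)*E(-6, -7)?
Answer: 68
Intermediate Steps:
(N + 79)*E(-6, -7) = (-96 + 79)*(2 - 6) = -17*(-4) = 68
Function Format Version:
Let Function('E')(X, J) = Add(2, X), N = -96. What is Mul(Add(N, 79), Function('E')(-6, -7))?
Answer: 68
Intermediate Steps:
Mul(Add(N, 79), Function('E')(-6, -7)) = Mul(Add(-96, 79), Add(2, -6)) = Mul(-17, -4) = 68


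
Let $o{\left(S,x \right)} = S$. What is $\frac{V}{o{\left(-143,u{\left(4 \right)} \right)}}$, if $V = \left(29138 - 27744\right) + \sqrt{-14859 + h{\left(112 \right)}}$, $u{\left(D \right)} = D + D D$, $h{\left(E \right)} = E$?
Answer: $- \frac{1394}{143} - \frac{i \sqrt{14747}}{143} \approx -9.7482 - 0.84921 i$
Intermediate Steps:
$u{\left(D \right)} = D + D^{2}$
$V = 1394 + i \sqrt{14747}$ ($V = \left(29138 - 27744\right) + \sqrt{-14859 + 112} = 1394 + \sqrt{-14747} = 1394 + i \sqrt{14747} \approx 1394.0 + 121.44 i$)
$\frac{V}{o{\left(-143,u{\left(4 \right)} \right)}} = \frac{1394 + i \sqrt{14747}}{-143} = \left(1394 + i \sqrt{14747}\right) \left(- \frac{1}{143}\right) = - \frac{1394}{143} - \frac{i \sqrt{14747}}{143}$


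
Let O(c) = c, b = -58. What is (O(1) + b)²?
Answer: 3249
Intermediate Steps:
(O(1) + b)² = (1 - 58)² = (-57)² = 3249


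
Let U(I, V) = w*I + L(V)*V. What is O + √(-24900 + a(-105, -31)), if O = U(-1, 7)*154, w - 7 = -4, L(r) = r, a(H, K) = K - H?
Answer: 7084 + I*√24826 ≈ 7084.0 + 157.56*I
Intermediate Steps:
w = 3 (w = 7 - 4 = 3)
U(I, V) = V² + 3*I (U(I, V) = 3*I + V*V = 3*I + V² = V² + 3*I)
O = 7084 (O = (7² + 3*(-1))*154 = (49 - 3)*154 = 46*154 = 7084)
O + √(-24900 + a(-105, -31)) = 7084 + √(-24900 + (-31 - 1*(-105))) = 7084 + √(-24900 + (-31 + 105)) = 7084 + √(-24900 + 74) = 7084 + √(-24826) = 7084 + I*√24826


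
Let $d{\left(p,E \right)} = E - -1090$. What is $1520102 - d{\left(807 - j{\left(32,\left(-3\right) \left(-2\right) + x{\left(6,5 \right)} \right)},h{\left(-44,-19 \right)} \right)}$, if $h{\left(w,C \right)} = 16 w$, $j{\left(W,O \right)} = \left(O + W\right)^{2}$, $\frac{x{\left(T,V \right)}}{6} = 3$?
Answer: $1519716$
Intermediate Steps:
$x{\left(T,V \right)} = 18$ ($x{\left(T,V \right)} = 6 \cdot 3 = 18$)
$d{\left(p,E \right)} = 1090 + E$ ($d{\left(p,E \right)} = E + 1090 = 1090 + E$)
$1520102 - d{\left(807 - j{\left(32,\left(-3\right) \left(-2\right) + x{\left(6,5 \right)} \right)},h{\left(-44,-19 \right)} \right)} = 1520102 - \left(1090 + 16 \left(-44\right)\right) = 1520102 - \left(1090 - 704\right) = 1520102 - 386 = 1519716$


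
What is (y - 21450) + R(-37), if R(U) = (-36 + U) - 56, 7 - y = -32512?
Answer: 10940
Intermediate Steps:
y = 32519 (y = 7 - 1*(-32512) = 7 + 32512 = 32519)
R(U) = -92 + U
(y - 21450) + R(-37) = (32519 - 21450) + (-92 - 37) = 11069 - 129 = 10940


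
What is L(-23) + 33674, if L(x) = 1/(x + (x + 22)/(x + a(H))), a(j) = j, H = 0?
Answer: 17779849/528 ≈ 33674.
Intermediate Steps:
L(x) = 1/(x + (22 + x)/x) (L(x) = 1/(x + (x + 22)/(x + 0)) = 1/(x + (22 + x)/x))
L(-23) + 33674 = -23/(22 - 23 + (-23)**2) + 33674 = -23/(22 - 23 + 529) + 33674 = -23/528 + 33674 = 17779849/528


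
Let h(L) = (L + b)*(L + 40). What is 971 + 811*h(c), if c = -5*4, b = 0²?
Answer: -323429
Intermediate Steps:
b = 0
c = -20
h(L) = L*(40 + L) (h(L) = (L + 0)*(L + 40) = L*(40 + L))
971 + 811*h(c) = 971 + 811*(-20*(40 - 20)) = 971 + 811*(-20*20) = 971 + 811*(-400) = 971 - 324400 = -323429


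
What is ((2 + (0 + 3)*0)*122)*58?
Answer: 14152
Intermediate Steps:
((2 + (0 + 3)*0)*122)*58 = ((2 + 3*0)*122)*58 = ((2 + 0)*122)*58 = (2*122)*58 = 244*58 = 14152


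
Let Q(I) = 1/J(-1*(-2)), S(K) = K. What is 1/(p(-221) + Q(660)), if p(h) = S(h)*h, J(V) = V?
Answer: 2/97683 ≈ 2.0474e-5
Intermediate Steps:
Q(I) = ½ (Q(I) = 1/(-1*(-2)) = 1/2 = ½)
p(h) = h² (p(h) = h*h = h²)
1/(p(-221) + Q(660)) = 1/((-221)² + ½) = 1/(48841 + ½) = 1/(97683/2) = 2/97683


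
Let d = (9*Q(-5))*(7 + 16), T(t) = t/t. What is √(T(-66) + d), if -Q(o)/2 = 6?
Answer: I*√2483 ≈ 49.83*I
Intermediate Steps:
Q(o) = -12 (Q(o) = -2*6 = -12)
T(t) = 1
d = -2484 (d = (9*(-12))*(7 + 16) = -108*23 = -2484)
√(T(-66) + d) = √(1 - 2484) = √(-2483) = I*√2483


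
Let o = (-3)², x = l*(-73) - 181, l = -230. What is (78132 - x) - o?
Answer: 61514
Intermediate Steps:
x = 16609 (x = -230*(-73) - 181 = 16790 - 181 = 16609)
o = 9
(78132 - x) - o = (78132 - 1*16609) - 1*9 = (78132 - 16609) - 9 = 61523 - 9 = 61514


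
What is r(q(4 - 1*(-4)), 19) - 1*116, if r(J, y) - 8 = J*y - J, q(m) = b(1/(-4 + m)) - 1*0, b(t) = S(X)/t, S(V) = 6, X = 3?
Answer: 324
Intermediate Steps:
b(t) = 6/t
q(m) = -24 + 6*m (q(m) = 6/(1/(-4 + m)) - 1*0 = 6*(-4 + m) + 0 = (-24 + 6*m) + 0 = -24 + 6*m)
r(J, y) = 8 - J + J*y (r(J, y) = 8 + (J*y - J) = 8 + (-J + J*y) = 8 - J + J*y)
r(q(4 - 1*(-4)), 19) - 1*116 = (8 - (-24 + 6*(4 - 1*(-4))) + (-24 + 6*(4 - 1*(-4)))*19) - 1*116 = (8 - (-24 + 6*(4 + 4)) + (-24 + 6*(4 + 4))*19) - 116 = (8 - (-24 + 6*8) + (-24 + 6*8)*19) - 116 = (8 - (-24 + 48) + (-24 + 48)*19) - 116 = (8 - 1*24 + 24*19) - 116 = (8 - 24 + 456) - 116 = 440 - 116 = 324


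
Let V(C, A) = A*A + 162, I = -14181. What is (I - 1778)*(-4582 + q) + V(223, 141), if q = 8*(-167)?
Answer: 94465405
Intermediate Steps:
V(C, A) = 162 + A² (V(C, A) = A² + 162 = 162 + A²)
q = -1336
(I - 1778)*(-4582 + q) + V(223, 141) = (-14181 - 1778)*(-4582 - 1336) + (162 + 141²) = -15959*(-5918) + (162 + 19881) = 94445362 + 20043 = 94465405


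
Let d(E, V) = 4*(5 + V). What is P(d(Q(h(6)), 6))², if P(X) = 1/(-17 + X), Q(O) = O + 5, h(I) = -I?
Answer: 1/729 ≈ 0.0013717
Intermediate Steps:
Q(O) = 5 + O
d(E, V) = 20 + 4*V
P(d(Q(h(6)), 6))² = (1/(-17 + (20 + 4*6)))² = (1/(-17 + (20 + 24)))² = (1/(-17 + 44))² = (1/27)² = 1/729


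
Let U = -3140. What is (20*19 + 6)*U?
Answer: -1212040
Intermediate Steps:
(20*19 + 6)*U = (20*19 + 6)*(-3140) = (380 + 6)*(-3140) = 386*(-3140) = -1212040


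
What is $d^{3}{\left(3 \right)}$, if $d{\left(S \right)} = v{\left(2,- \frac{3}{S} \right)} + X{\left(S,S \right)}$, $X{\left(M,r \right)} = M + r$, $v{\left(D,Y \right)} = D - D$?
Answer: $216$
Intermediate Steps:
$v{\left(D,Y \right)} = 0$
$d{\left(S \right)} = 2 S$ ($d{\left(S \right)} = 0 + \left(S + S\right) = 0 + 2 S = 2 S$)
$d^{3}{\left(3 \right)} = \left(2 \cdot 3\right)^{3} = 6^{3} = 216$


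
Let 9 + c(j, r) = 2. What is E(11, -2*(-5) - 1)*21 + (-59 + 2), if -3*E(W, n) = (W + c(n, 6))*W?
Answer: -365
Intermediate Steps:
c(j, r) = -7 (c(j, r) = -9 + 2 = -7)
E(W, n) = -W*(-7 + W)/3 (E(W, n) = -(W - 7)*W/3 = -(-7 + W)*W/3 = -W*(-7 + W)/3)
E(11, -2*(-5) - 1)*21 + (-59 + 2) = ((⅓)*11*(7 - 1*11))*21 + (-59 + 2) = ((⅓)*11*(7 - 11))*21 - 57 = ((⅓)*11*(-4))*21 - 57 = -44/3*21 - 57 = -308 - 57 = -365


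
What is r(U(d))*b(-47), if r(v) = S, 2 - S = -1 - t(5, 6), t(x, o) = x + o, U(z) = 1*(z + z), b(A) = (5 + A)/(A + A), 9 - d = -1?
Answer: 294/47 ≈ 6.2553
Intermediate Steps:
d = 10 (d = 9 - 1*(-1) = 9 + 1 = 10)
b(A) = (5 + A)/(2*A) (b(A) = (5 + A)/((2*A)) = (5 + A)*(1/(2*A)) = (5 + A)/(2*A))
U(z) = 2*z (U(z) = 1*(2*z) = 2*z)
t(x, o) = o + x
S = 14 (S = 2 - (-1 - (6 + 5)) = 2 - (-1 - 1*11) = 2 - (-1 - 11) = 2 - 1*(-12) = 2 + 12 = 14)
r(v) = 14
r(U(d))*b(-47) = 14*((½)*(5 - 47)/(-47)) = 14*((½)*(-1/47)*(-42)) = 14*(21/47) = 294/47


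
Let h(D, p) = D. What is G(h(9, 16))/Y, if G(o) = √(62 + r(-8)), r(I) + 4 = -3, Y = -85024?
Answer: -√55/85024 ≈ -8.7225e-5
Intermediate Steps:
r(I) = -7 (r(I) = -4 - 3 = -7)
G(o) = √55 (G(o) = √(62 - 7) = √55)
G(h(9, 16))/Y = √55/(-85024) = √55*(-1/85024) = -√55/85024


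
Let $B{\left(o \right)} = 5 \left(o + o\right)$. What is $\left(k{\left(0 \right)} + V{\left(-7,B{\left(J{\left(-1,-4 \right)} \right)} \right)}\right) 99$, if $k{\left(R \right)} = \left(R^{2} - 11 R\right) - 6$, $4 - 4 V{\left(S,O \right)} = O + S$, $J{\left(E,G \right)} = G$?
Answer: $\frac{2673}{4} \approx 668.25$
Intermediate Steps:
$B{\left(o \right)} = 10 o$ ($B{\left(o \right)} = 5 \cdot 2 o = 10 o$)
$V{\left(S,O \right)} = 1 - \frac{O}{4} - \frac{S}{4}$ ($V{\left(S,O \right)} = 1 - \frac{O + S}{4} = 1 - \left(\frac{O}{4} + \frac{S}{4}\right) = 1 - \frac{O}{4} - \frac{S}{4}$)
$k{\left(R \right)} = -6 + R^{2} - 11 R$
$\left(k{\left(0 \right)} + V{\left(-7,B{\left(J{\left(-1,-4 \right)} \right)} \right)}\right) 99 = \left(\left(-6 + 0^{2} - 0\right) - \left(- \frac{11}{4} + \frac{1}{4} \cdot 10 \left(-4\right)\right)\right) 99 = \left(\left(-6 + 0 + 0\right) + \left(1 - -10 + \frac{7}{4}\right)\right) 99 = \left(-6 + \left(1 + 10 + \frac{7}{4}\right)\right) 99 = \left(-6 + \frac{51}{4}\right) 99 = \frac{27}{4} \cdot 99 = \frac{2673}{4}$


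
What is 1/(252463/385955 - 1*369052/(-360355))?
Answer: 5563232561/9336550761 ≈ 0.59585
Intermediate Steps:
1/(252463/385955 - 1*369052/(-360355)) = 1/(252463*(1/385955) - 369052*(-1/360355)) = 1/(252463/385955 + 369052/360355) = 1/(9336550761/5563232561) = 5563232561/9336550761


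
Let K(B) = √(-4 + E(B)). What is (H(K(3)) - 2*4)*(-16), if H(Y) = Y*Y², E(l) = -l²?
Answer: 128 + 208*I*√13 ≈ 128.0 + 749.96*I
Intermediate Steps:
K(B) = √(-4 - B²)
H(Y) = Y³
(H(K(3)) - 2*4)*(-16) = ((√(-4 - 1*3²))³ - 2*4)*(-16) = ((√(-4 - 1*9))³ - 8)*(-16) = ((√(-4 - 9))³ - 8)*(-16) = ((√(-13))³ - 8)*(-16) = ((I*√13)³ - 8)*(-16) = (-13*I*√13 - 8)*(-16) = (-8 - 13*I*√13)*(-16) = 128 + 208*I*√13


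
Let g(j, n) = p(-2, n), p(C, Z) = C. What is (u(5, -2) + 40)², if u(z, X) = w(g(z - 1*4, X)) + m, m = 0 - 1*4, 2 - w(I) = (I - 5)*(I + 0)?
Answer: 576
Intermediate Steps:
g(j, n) = -2
w(I) = 2 - I*(-5 + I) (w(I) = 2 - (I - 5)*(I + 0) = 2 - (-5 + I)*I = 2 - I*(-5 + I))
m = -4 (m = 0 - 4 = -4)
u(z, X) = -16 (u(z, X) = (2 - 1*(-2)² + 5*(-2)) - 4 = (2 - 1*4 - 10) - 4 = (2 - 4 - 10) - 4 = -12 - 4 = -16)
(u(5, -2) + 40)² = (-16 + 40)² = 24² = 576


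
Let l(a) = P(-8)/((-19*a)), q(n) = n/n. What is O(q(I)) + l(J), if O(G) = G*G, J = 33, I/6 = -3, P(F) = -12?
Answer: 213/209 ≈ 1.0191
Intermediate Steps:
I = -18 (I = 6*(-3) = -18)
q(n) = 1
O(G) = G²
l(a) = 12/(19*a) (l(a) = -12*(-1/(19*a)) = -(-12)/(19*a) = 12/(19*a))
O(q(I)) + l(J) = 1² + (12/19)/33 = 1 + (12/19)*(1/33) = 1 + 4/209 = 213/209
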